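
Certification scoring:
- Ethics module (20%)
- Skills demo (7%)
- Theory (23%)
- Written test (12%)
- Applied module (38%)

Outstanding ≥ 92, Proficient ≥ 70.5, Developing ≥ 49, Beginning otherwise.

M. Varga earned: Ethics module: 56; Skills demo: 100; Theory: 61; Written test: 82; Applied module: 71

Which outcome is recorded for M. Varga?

Weighted total:
  Ethics module 56 × 0.2 = 11.2
  Skills demo 100 × 0.07 = 7
  Theory 61 × 0.23 = 14.03
  Written test 82 × 0.12 = 9.84
  Applied module 71 × 0.38 = 26.98
Sum = 69.05
69.05 is ≥ 49 and < 70.5 → Developing

Developing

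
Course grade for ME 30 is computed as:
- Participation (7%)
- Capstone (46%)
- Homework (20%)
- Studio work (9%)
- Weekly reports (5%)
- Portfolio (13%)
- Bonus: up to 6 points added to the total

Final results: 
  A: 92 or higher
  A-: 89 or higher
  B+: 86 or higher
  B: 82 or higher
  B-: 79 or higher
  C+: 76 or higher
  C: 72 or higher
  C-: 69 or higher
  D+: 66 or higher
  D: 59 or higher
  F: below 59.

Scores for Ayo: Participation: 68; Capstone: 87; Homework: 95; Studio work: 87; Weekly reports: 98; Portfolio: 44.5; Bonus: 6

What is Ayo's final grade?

B+

Weighted total:
  Participation 68 × 0.07 = 4.76
  Capstone 87 × 0.46 = 40.02
  Homework 95 × 0.2 = 19
  Studio work 87 × 0.09 = 7.83
  Weekly reports 98 × 0.05 = 4.9
  Portfolio 44.5 × 0.13 = 5.785
Sum = 82.295
Bonus: 82.295 + 6 = 88.295
88.295 is ≥ 86 and < 89 → B+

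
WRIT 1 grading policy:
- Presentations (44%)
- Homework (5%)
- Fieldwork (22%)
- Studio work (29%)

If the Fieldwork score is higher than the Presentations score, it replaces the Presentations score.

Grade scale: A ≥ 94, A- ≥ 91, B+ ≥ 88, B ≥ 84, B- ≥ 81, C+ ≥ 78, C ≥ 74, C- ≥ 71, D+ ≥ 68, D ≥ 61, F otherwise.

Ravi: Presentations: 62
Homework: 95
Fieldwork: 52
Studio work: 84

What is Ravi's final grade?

Fieldwork (52) ≤ Presentations (62), so Presentations stays at 62.
Weighted total:
  Presentations 62 × 0.44 = 27.28
  Homework 95 × 0.05 = 4.75
  Fieldwork 52 × 0.22 = 11.44
  Studio work 84 × 0.29 = 24.36
Sum = 67.83
67.83 is ≥ 61 and < 68 → D

D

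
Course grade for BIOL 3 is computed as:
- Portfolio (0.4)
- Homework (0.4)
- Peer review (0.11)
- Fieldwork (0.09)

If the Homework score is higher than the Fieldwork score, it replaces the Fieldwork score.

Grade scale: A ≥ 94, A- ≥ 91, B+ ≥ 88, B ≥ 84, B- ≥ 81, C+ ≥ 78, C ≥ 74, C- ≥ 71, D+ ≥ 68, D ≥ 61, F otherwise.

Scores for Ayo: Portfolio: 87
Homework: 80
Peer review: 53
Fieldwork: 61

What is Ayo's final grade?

Homework (80) > Fieldwork (61), so Fieldwork counts as 80.
Weighted total:
  Portfolio 87 × 0.4 = 34.8
  Homework 80 × 0.4 = 32
  Peer review 53 × 0.11 = 5.83
  Fieldwork 80 × 0.09 = 7.2
Sum = 79.83
79.83 is ≥ 78 and < 81 → C+

C+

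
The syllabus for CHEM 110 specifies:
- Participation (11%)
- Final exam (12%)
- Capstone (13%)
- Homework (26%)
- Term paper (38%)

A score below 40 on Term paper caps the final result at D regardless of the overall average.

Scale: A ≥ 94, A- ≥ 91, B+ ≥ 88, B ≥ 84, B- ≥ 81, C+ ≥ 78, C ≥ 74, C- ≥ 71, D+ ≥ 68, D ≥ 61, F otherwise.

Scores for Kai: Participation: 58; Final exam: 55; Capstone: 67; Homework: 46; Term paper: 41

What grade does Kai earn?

Term paper score 41 ≥ 40: minimum met.
Weighted total:
  Participation 58 × 0.11 = 6.38
  Final exam 55 × 0.12 = 6.6
  Capstone 67 × 0.13 = 8.71
  Homework 46 × 0.26 = 11.96
  Term paper 41 × 0.38 = 15.58
Sum = 49.23
49.23 < 61 → F

F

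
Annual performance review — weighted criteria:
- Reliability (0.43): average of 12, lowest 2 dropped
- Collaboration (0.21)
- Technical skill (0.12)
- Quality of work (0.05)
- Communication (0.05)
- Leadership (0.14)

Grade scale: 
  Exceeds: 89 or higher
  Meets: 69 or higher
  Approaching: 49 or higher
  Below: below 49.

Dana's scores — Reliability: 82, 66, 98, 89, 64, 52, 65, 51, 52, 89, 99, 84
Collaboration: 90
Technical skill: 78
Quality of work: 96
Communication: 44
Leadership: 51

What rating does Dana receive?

Reliability: drop 51, 52 → average of remaining 10 = 788/10 = 78.8
Weighted total:
  Reliability 78.8 × 0.43 = 33.884
  Collaboration 90 × 0.21 = 18.9
  Technical skill 78 × 0.12 = 9.36
  Quality of work 96 × 0.05 = 4.8
  Communication 44 × 0.05 = 2.2
  Leadership 51 × 0.14 = 7.14
Sum = 76.284
76.284 is ≥ 69 and < 89 → Meets

Meets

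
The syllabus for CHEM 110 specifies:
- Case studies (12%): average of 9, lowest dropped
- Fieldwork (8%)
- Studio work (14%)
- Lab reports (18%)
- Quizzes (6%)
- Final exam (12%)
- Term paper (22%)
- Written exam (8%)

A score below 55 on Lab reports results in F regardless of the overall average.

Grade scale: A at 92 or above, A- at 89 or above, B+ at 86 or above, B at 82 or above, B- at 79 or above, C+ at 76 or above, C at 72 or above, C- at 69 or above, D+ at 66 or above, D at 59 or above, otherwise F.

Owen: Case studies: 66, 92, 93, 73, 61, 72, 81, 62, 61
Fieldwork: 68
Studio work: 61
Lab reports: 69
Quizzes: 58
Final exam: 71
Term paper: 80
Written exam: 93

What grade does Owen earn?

Case studies: drop 61 → average of remaining 8 = 600/8 = 75
Lab reports score 69 ≥ 55: minimum met.
Weighted total:
  Case studies 75 × 0.12 = 9
  Fieldwork 68 × 0.08 = 5.44
  Studio work 61 × 0.14 = 8.54
  Lab reports 69 × 0.18 = 12.42
  Quizzes 58 × 0.06 = 3.48
  Final exam 71 × 0.12 = 8.52
  Term paper 80 × 0.22 = 17.6
  Written exam 93 × 0.08 = 7.44
Sum = 72.44
72.44 is ≥ 72 and < 76 → C

C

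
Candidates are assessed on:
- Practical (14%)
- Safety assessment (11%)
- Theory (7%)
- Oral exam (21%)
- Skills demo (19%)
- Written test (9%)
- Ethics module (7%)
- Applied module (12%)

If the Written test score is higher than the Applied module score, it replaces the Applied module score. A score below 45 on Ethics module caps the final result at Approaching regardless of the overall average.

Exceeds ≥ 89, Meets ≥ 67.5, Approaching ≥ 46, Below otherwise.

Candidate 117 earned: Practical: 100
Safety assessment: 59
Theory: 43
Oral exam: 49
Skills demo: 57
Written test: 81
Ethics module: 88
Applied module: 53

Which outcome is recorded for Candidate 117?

Meets

Written test (81) > Applied module (53), so Applied module counts as 81.
Ethics module score 88 ≥ 45: minimum met.
Weighted total:
  Practical 100 × 0.14 = 14
  Safety assessment 59 × 0.11 = 6.49
  Theory 43 × 0.07 = 3.01
  Oral exam 49 × 0.21 = 10.29
  Skills demo 57 × 0.19 = 10.83
  Written test 81 × 0.09 = 7.29
  Ethics module 88 × 0.07 = 6.16
  Applied module 81 × 0.12 = 9.72
Sum = 67.79
67.79 is ≥ 67.5 and < 89 → Meets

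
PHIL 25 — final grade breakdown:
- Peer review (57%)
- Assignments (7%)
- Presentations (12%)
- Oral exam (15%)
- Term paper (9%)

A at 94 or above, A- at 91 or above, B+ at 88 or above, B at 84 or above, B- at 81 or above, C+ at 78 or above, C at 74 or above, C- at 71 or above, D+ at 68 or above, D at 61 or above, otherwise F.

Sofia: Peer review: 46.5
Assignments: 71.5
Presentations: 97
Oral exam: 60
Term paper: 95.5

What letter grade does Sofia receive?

Weighted total:
  Peer review 46.5 × 0.57 = 26.505
  Assignments 71.5 × 0.07 = 5.005
  Presentations 97 × 0.12 = 11.64
  Oral exam 60 × 0.15 = 9
  Term paper 95.5 × 0.09 = 8.595
Sum = 60.745
60.745 < 61 → F

F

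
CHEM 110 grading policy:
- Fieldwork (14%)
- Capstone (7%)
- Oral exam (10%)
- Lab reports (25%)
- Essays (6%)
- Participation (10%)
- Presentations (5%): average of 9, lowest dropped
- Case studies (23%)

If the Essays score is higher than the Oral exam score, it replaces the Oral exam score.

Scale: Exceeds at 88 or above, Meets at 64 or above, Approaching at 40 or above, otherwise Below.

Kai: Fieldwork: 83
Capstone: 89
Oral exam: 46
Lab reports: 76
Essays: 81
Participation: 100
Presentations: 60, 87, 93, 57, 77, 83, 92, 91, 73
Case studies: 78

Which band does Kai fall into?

Meets

Presentations: drop 57 → average of remaining 8 = 656/8 = 82
Essays (81) > Oral exam (46), so Oral exam counts as 81.
Weighted total:
  Fieldwork 83 × 0.14 = 11.62
  Capstone 89 × 0.07 = 6.23
  Oral exam 81 × 0.1 = 8.1
  Lab reports 76 × 0.25 = 19
  Essays 81 × 0.06 = 4.86
  Participation 100 × 0.1 = 10
  Presentations 82 × 0.05 = 4.1
  Case studies 78 × 0.23 = 17.94
Sum = 81.85
81.85 is ≥ 64 and < 88 → Meets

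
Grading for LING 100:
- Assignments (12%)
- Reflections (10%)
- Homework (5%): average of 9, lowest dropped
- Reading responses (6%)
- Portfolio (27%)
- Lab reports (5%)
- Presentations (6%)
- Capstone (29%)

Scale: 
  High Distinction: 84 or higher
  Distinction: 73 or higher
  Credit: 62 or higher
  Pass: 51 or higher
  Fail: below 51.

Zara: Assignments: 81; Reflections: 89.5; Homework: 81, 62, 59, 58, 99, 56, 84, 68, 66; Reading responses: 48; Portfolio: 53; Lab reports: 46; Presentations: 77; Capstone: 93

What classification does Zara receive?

Distinction

Homework: drop 56 → average of remaining 8 = 577/8 = 72.125
Weighted total:
  Assignments 81 × 0.12 = 9.72
  Reflections 89.5 × 0.1 = 8.95
  Homework 72.125 × 0.05 = 3.60625
  Reading responses 48 × 0.06 = 2.88
  Portfolio 53 × 0.27 = 14.31
  Lab reports 46 × 0.05 = 2.3
  Presentations 77 × 0.06 = 4.62
  Capstone 93 × 0.29 = 26.97
Sum = 73.35625
73.35625 is ≥ 73 and < 84 → Distinction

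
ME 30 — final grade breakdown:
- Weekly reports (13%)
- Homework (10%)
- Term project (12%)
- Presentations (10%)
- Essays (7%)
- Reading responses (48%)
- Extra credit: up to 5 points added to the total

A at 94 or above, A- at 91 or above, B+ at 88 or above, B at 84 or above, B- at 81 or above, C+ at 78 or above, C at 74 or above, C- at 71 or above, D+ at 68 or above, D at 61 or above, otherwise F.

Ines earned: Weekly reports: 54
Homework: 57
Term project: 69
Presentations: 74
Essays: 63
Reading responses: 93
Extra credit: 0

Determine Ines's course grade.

Weighted total:
  Weekly reports 54 × 0.13 = 7.02
  Homework 57 × 0.1 = 5.7
  Term project 69 × 0.12 = 8.28
  Presentations 74 × 0.1 = 7.4
  Essays 63 × 0.07 = 4.41
  Reading responses 93 × 0.48 = 44.64
Sum = 77.45
Extra credit: 77.45 + 0 = 77.45
77.45 is ≥ 74 and < 78 → C

C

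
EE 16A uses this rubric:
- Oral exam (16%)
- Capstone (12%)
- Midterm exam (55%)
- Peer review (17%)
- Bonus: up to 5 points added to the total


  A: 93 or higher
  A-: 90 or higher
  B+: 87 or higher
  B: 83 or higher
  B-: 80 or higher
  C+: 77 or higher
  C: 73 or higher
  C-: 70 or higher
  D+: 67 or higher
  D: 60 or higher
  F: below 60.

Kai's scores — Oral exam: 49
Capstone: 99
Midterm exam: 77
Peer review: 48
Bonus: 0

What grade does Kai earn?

C-

Weighted total:
  Oral exam 49 × 0.16 = 7.84
  Capstone 99 × 0.12 = 11.88
  Midterm exam 77 × 0.55 = 42.35
  Peer review 48 × 0.17 = 8.16
Sum = 70.23
Bonus: 70.23 + 0 = 70.23
70.23 is ≥ 70 and < 73 → C-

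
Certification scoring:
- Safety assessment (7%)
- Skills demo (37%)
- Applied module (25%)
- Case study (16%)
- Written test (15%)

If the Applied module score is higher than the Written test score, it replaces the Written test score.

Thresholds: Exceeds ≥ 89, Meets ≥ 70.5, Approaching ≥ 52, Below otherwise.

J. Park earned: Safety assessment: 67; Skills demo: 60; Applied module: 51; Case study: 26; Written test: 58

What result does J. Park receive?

Approaching

Applied module (51) ≤ Written test (58), so Written test stays at 58.
Weighted total:
  Safety assessment 67 × 0.07 = 4.69
  Skills demo 60 × 0.37 = 22.2
  Applied module 51 × 0.25 = 12.75
  Case study 26 × 0.16 = 4.16
  Written test 58 × 0.15 = 8.7
Sum = 52.5
52.5 is ≥ 52 and < 70.5 → Approaching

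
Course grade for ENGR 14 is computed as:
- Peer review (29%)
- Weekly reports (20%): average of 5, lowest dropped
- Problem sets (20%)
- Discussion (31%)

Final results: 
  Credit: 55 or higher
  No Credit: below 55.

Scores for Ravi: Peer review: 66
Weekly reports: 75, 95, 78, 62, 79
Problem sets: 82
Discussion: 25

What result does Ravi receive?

Credit

Weekly reports: drop 62 → average of remaining 4 = 327/4 = 81.75
Weighted total:
  Peer review 66 × 0.29 = 19.14
  Weekly reports 81.75 × 0.2 = 16.35
  Problem sets 82 × 0.2 = 16.4
  Discussion 25 × 0.31 = 7.75
Sum = 59.64
59.64 ≥ 55 → Credit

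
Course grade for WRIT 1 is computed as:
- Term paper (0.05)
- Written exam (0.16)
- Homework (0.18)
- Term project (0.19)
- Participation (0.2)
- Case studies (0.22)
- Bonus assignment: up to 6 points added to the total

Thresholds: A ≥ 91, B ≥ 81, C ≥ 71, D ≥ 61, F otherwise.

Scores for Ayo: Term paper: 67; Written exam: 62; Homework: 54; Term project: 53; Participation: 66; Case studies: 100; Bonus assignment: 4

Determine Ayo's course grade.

Weighted total:
  Term paper 67 × 0.05 = 3.35
  Written exam 62 × 0.16 = 9.92
  Homework 54 × 0.18 = 9.72
  Term project 53 × 0.19 = 10.07
  Participation 66 × 0.2 = 13.2
  Case studies 100 × 0.22 = 22
Sum = 68.26
Bonus assignment: 68.26 + 4 = 72.26
72.26 is ≥ 71 and < 81 → C

C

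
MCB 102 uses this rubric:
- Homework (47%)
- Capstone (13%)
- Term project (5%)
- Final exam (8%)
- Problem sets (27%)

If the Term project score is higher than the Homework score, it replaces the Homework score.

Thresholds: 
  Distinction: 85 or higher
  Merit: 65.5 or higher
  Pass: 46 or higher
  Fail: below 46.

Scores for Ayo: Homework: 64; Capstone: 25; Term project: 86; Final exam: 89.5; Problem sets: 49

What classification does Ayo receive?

Merit

Term project (86) > Homework (64), so Homework counts as 86.
Weighted total:
  Homework 86 × 0.47 = 40.42
  Capstone 25 × 0.13 = 3.25
  Term project 86 × 0.05 = 4.3
  Final exam 89.5 × 0.08 = 7.16
  Problem sets 49 × 0.27 = 13.23
Sum = 68.36
68.36 is ≥ 65.5 and < 85 → Merit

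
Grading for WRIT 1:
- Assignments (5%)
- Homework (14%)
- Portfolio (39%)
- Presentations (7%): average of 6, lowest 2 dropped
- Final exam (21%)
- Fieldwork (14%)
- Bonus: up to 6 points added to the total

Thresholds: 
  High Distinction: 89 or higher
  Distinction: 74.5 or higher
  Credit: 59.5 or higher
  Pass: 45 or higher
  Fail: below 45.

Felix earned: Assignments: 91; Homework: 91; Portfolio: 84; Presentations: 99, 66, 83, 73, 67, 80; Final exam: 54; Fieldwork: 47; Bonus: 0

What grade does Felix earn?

Credit

Presentations: drop 66, 67 → average of remaining 4 = 335/4 = 83.75
Weighted total:
  Assignments 91 × 0.05 = 4.55
  Homework 91 × 0.14 = 12.74
  Portfolio 84 × 0.39 = 32.76
  Presentations 83.75 × 0.07 = 5.8625
  Final exam 54 × 0.21 = 11.34
  Fieldwork 47 × 0.14 = 6.58
Sum = 73.8325
Bonus: 73.8325 + 0 = 73.8325
73.8325 is ≥ 59.5 and < 74.5 → Credit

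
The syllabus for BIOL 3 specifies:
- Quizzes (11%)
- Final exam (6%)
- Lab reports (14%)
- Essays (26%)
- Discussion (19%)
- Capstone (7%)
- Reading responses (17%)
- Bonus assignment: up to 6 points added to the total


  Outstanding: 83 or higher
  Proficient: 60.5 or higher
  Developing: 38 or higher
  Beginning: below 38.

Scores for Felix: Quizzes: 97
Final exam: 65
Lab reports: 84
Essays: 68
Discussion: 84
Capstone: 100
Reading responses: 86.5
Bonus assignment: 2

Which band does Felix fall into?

Weighted total:
  Quizzes 97 × 0.11 = 10.67
  Final exam 65 × 0.06 = 3.9
  Lab reports 84 × 0.14 = 11.76
  Essays 68 × 0.26 = 17.68
  Discussion 84 × 0.19 = 15.96
  Capstone 100 × 0.07 = 7
  Reading responses 86.5 × 0.17 = 14.705
Sum = 81.675
Bonus assignment: 81.675 + 2 = 83.675
83.675 ≥ 83 → Outstanding

Outstanding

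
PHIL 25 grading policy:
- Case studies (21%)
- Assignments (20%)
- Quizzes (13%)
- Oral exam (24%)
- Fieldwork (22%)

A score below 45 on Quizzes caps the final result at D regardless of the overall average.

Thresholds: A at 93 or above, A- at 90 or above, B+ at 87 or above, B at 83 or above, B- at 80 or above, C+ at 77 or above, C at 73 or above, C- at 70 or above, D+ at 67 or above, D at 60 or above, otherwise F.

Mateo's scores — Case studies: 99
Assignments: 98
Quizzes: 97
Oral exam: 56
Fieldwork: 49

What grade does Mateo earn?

C+

Quizzes score 97 ≥ 45: minimum met.
Weighted total:
  Case studies 99 × 0.21 = 20.79
  Assignments 98 × 0.2 = 19.6
  Quizzes 97 × 0.13 = 12.61
  Oral exam 56 × 0.24 = 13.44
  Fieldwork 49 × 0.22 = 10.78
Sum = 77.22
77.22 is ≥ 77 and < 80 → C+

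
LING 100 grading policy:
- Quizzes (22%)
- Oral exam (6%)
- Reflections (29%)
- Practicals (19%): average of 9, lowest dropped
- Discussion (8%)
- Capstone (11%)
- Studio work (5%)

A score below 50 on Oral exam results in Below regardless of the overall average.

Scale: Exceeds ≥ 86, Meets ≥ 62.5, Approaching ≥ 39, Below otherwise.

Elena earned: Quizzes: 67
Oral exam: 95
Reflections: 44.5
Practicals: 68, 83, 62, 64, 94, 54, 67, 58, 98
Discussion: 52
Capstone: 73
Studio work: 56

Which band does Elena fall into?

Approaching

Practicals: drop 54 → average of remaining 8 = 594/8 = 74.25
Oral exam score 95 ≥ 50: minimum met.
Weighted total:
  Quizzes 67 × 0.22 = 14.74
  Oral exam 95 × 0.06 = 5.7
  Reflections 44.5 × 0.29 = 12.905
  Practicals 74.25 × 0.19 = 14.1075
  Discussion 52 × 0.08 = 4.16
  Capstone 73 × 0.11 = 8.03
  Studio work 56 × 0.05 = 2.8
Sum = 62.4425
62.4425 is ≥ 39 and < 62.5 → Approaching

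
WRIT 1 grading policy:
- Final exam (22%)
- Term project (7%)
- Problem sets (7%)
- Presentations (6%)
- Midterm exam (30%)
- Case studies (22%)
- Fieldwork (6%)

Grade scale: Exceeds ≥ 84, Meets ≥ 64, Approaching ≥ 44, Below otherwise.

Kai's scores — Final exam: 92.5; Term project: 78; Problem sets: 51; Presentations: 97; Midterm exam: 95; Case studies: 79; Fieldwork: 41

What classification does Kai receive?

Weighted total:
  Final exam 92.5 × 0.22 = 20.35
  Term project 78 × 0.07 = 5.46
  Problem sets 51 × 0.07 = 3.57
  Presentations 97 × 0.06 = 5.82
  Midterm exam 95 × 0.3 = 28.5
  Case studies 79 × 0.22 = 17.38
  Fieldwork 41 × 0.06 = 2.46
Sum = 83.54
83.54 is ≥ 64 and < 84 → Meets

Meets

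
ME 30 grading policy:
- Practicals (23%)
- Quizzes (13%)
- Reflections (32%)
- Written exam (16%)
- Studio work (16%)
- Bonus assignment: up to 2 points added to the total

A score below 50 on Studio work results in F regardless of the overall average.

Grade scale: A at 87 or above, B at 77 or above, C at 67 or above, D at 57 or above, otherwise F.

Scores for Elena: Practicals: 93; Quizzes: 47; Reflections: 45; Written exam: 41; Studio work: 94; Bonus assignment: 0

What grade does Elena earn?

D

Studio work score 94 ≥ 50: minimum met.
Weighted total:
  Practicals 93 × 0.23 = 21.39
  Quizzes 47 × 0.13 = 6.11
  Reflections 45 × 0.32 = 14.4
  Written exam 41 × 0.16 = 6.56
  Studio work 94 × 0.16 = 15.04
Sum = 63.5
Bonus assignment: 63.5 + 0 = 63.5
63.5 is ≥ 57 and < 67 → D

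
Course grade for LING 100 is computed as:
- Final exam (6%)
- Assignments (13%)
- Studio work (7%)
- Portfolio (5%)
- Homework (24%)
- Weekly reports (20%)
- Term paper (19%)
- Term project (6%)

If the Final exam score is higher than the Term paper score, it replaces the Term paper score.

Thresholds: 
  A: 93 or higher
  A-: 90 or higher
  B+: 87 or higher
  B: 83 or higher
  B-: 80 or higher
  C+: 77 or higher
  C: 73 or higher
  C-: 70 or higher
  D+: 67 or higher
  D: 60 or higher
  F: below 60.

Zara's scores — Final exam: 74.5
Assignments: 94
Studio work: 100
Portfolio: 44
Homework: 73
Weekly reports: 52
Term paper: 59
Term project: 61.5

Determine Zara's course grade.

Final exam (74.5) > Term paper (59), so Term paper counts as 74.5.
Weighted total:
  Final exam 74.5 × 0.06 = 4.47
  Assignments 94 × 0.13 = 12.22
  Studio work 100 × 0.07 = 7
  Portfolio 44 × 0.05 = 2.2
  Homework 73 × 0.24 = 17.52
  Weekly reports 52 × 0.2 = 10.4
  Term paper 74.5 × 0.19 = 14.155
  Term project 61.5 × 0.06 = 3.69
Sum = 71.655
71.655 is ≥ 70 and < 73 → C-

C-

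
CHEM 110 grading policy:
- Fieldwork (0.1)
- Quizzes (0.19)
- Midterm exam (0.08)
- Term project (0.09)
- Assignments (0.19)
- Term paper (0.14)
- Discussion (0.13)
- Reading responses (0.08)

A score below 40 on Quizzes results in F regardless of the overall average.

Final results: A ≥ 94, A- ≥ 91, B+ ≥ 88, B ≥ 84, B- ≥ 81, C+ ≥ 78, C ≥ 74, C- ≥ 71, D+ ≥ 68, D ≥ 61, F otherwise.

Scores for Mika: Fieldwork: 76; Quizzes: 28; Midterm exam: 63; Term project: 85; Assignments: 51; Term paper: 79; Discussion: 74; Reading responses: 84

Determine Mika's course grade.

Quizzes score 28 < 40: minimum not met.
Weighted total:
  Fieldwork 76 × 0.1 = 7.6
  Quizzes 28 × 0.19 = 5.32
  Midterm exam 63 × 0.08 = 5.04
  Term project 85 × 0.09 = 7.65
  Assignments 51 × 0.19 = 9.69
  Term paper 79 × 0.14 = 11.06
  Discussion 74 × 0.13 = 9.62
  Reading responses 84 × 0.08 = 6.72
Sum = 62.7
Because the Quizzes minimum was not met, the result is F.

F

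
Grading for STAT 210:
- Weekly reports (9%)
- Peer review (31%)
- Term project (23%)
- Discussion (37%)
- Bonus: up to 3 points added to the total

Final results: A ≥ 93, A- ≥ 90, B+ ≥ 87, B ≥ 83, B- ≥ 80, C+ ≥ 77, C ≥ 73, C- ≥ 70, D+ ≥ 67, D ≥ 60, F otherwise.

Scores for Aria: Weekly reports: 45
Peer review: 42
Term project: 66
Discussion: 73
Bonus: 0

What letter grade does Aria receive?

F

Weighted total:
  Weekly reports 45 × 0.09 = 4.05
  Peer review 42 × 0.31 = 13.02
  Term project 66 × 0.23 = 15.18
  Discussion 73 × 0.37 = 27.01
Sum = 59.26
Bonus: 59.26 + 0 = 59.26
59.26 < 60 → F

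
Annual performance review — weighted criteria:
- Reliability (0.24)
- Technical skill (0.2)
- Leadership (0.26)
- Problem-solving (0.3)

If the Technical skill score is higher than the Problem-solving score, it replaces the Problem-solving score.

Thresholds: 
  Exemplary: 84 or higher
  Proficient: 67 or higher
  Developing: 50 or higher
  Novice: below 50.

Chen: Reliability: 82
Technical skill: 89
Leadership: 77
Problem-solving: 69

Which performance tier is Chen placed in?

Exemplary

Technical skill (89) > Problem-solving (69), so Problem-solving counts as 89.
Weighted total:
  Reliability 82 × 0.24 = 19.68
  Technical skill 89 × 0.2 = 17.8
  Leadership 77 × 0.26 = 20.02
  Problem-solving 89 × 0.3 = 26.7
Sum = 84.2
84.2 ≥ 84 → Exemplary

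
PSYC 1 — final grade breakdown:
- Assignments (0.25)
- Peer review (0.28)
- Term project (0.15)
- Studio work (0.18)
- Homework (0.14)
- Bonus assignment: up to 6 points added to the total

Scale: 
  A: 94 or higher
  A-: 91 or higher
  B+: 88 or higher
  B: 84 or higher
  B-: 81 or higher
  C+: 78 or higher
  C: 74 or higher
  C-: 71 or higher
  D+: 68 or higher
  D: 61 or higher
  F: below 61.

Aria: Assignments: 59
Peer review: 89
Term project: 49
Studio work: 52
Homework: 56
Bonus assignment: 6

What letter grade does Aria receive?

Weighted total:
  Assignments 59 × 0.25 = 14.75
  Peer review 89 × 0.28 = 24.92
  Term project 49 × 0.15 = 7.35
  Studio work 52 × 0.18 = 9.36
  Homework 56 × 0.14 = 7.84
Sum = 64.22
Bonus assignment: 64.22 + 6 = 70.22
70.22 is ≥ 68 and < 71 → D+

D+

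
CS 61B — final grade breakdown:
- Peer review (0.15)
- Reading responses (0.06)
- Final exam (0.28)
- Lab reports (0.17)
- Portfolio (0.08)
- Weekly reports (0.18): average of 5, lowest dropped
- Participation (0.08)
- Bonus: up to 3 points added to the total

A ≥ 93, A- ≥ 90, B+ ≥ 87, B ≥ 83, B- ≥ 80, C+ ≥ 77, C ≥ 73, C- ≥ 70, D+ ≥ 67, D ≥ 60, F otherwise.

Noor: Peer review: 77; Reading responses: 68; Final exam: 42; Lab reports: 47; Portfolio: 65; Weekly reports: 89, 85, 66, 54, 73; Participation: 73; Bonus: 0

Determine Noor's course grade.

D

Weekly reports: drop 54 → average of remaining 4 = 313/4 = 78.25
Weighted total:
  Peer review 77 × 0.15 = 11.55
  Reading responses 68 × 0.06 = 4.08
  Final exam 42 × 0.28 = 11.76
  Lab reports 47 × 0.17 = 7.99
  Portfolio 65 × 0.08 = 5.2
  Weekly reports 78.25 × 0.18 = 14.085
  Participation 73 × 0.08 = 5.84
Sum = 60.505
Bonus: 60.505 + 0 = 60.505
60.505 is ≥ 60 and < 67 → D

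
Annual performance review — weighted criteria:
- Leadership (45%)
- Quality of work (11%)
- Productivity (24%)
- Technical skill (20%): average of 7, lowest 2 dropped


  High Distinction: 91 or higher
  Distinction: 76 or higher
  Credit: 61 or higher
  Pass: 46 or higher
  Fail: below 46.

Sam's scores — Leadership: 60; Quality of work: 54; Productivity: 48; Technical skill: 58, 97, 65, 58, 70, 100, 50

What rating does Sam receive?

Technical skill: drop 50, 58 → average of remaining 5 = 390/5 = 78
Weighted total:
  Leadership 60 × 0.45 = 27
  Quality of work 54 × 0.11 = 5.94
  Productivity 48 × 0.24 = 11.52
  Technical skill 78 × 0.2 = 15.6
Sum = 60.06
60.06 is ≥ 46 and < 61 → Pass

Pass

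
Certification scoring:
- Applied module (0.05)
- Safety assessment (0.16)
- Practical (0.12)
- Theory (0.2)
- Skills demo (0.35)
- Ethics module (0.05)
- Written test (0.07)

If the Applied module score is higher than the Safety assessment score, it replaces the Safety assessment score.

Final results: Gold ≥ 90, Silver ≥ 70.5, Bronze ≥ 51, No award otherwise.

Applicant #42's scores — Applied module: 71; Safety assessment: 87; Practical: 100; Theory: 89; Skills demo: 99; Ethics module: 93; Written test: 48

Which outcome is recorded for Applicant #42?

Applied module (71) ≤ Safety assessment (87), so Safety assessment stays at 87.
Weighted total:
  Applied module 71 × 0.05 = 3.55
  Safety assessment 87 × 0.16 = 13.92
  Practical 100 × 0.12 = 12
  Theory 89 × 0.2 = 17.8
  Skills demo 99 × 0.35 = 34.65
  Ethics module 93 × 0.05 = 4.65
  Written test 48 × 0.07 = 3.36
Sum = 89.93
89.93 is ≥ 70.5 and < 90 → Silver

Silver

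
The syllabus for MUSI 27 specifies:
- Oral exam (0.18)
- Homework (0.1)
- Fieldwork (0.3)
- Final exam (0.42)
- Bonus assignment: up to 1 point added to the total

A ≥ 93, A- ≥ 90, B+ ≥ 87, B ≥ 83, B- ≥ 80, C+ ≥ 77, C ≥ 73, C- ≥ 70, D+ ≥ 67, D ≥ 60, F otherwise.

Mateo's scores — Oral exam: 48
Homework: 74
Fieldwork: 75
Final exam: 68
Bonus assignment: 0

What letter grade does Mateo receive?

D+

Weighted total:
  Oral exam 48 × 0.18 = 8.64
  Homework 74 × 0.1 = 7.4
  Fieldwork 75 × 0.3 = 22.5
  Final exam 68 × 0.42 = 28.56
Sum = 67.1
Bonus assignment: 67.1 + 0 = 67.1
67.1 is ≥ 67 and < 70 → D+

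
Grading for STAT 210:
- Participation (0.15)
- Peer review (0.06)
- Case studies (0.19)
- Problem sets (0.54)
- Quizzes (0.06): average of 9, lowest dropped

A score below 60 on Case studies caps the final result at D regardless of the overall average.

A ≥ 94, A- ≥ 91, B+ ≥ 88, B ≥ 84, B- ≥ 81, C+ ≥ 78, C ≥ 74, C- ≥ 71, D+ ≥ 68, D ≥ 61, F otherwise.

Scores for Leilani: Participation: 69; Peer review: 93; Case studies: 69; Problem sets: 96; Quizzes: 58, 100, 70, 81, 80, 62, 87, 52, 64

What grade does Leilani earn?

B

Quizzes: drop 52 → average of remaining 8 = 602/8 = 75.25
Case studies score 69 ≥ 60: minimum met.
Weighted total:
  Participation 69 × 0.15 = 10.35
  Peer review 93 × 0.06 = 5.58
  Case studies 69 × 0.19 = 13.11
  Problem sets 96 × 0.54 = 51.84
  Quizzes 75.25 × 0.06 = 4.515
Sum = 85.395
85.395 is ≥ 84 and < 88 → B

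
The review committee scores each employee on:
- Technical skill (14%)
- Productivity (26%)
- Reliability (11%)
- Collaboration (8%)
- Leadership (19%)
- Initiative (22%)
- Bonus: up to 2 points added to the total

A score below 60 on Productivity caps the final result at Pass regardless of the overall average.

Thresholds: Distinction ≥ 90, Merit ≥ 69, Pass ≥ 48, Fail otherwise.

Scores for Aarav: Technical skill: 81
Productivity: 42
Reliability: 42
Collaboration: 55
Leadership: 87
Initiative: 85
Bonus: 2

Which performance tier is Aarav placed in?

Pass

Productivity score 42 < 60: minimum not met.
Weighted total:
  Technical skill 81 × 0.14 = 11.34
  Productivity 42 × 0.26 = 10.92
  Reliability 42 × 0.11 = 4.62
  Collaboration 55 × 0.08 = 4.4
  Leadership 87 × 0.19 = 16.53
  Initiative 85 × 0.22 = 18.7
Sum = 66.51
Bonus: 66.51 + 2 = 68.51
68.51 would be Pass; cap at Pass applies → Pass.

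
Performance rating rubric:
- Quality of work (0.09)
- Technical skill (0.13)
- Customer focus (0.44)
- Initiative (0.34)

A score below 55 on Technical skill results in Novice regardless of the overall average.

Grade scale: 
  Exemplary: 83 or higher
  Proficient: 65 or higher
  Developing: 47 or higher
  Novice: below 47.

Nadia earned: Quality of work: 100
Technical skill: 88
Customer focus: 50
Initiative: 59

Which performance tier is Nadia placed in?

Technical skill score 88 ≥ 55: minimum met.
Weighted total:
  Quality of work 100 × 0.09 = 9
  Technical skill 88 × 0.13 = 11.44
  Customer focus 50 × 0.44 = 22
  Initiative 59 × 0.34 = 20.06
Sum = 62.5
62.5 is ≥ 47 and < 65 → Developing

Developing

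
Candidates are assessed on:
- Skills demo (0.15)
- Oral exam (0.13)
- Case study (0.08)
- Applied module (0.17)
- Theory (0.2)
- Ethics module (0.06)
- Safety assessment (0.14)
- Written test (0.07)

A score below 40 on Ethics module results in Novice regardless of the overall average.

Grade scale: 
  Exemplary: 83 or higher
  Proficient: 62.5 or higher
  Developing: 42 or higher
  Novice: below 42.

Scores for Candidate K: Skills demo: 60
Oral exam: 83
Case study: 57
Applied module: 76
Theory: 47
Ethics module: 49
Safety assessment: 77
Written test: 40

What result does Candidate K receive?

Ethics module score 49 ≥ 40: minimum met.
Weighted total:
  Skills demo 60 × 0.15 = 9
  Oral exam 83 × 0.13 = 10.79
  Case study 57 × 0.08 = 4.56
  Applied module 76 × 0.17 = 12.92
  Theory 47 × 0.2 = 9.4
  Ethics module 49 × 0.06 = 2.94
  Safety assessment 77 × 0.14 = 10.78
  Written test 40 × 0.07 = 2.8
Sum = 63.19
63.19 is ≥ 62.5 and < 83 → Proficient

Proficient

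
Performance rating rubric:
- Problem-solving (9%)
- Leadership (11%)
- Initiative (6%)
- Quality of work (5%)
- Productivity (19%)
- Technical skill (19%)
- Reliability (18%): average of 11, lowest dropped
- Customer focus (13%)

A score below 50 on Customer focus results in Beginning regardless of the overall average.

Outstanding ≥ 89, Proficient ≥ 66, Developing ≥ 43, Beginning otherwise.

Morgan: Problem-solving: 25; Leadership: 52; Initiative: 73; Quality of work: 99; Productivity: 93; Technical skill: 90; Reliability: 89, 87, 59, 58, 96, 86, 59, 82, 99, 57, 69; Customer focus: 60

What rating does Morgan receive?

Reliability: drop 57 → average of remaining 10 = 784/10 = 78.4
Customer focus score 60 ≥ 50: minimum met.
Weighted total:
  Problem-solving 25 × 0.09 = 2.25
  Leadership 52 × 0.11 = 5.72
  Initiative 73 × 0.06 = 4.38
  Quality of work 99 × 0.05 = 4.95
  Productivity 93 × 0.19 = 17.67
  Technical skill 90 × 0.19 = 17.1
  Reliability 78.4 × 0.18 = 14.112
  Customer focus 60 × 0.13 = 7.8
Sum = 73.982
73.982 is ≥ 66 and < 89 → Proficient

Proficient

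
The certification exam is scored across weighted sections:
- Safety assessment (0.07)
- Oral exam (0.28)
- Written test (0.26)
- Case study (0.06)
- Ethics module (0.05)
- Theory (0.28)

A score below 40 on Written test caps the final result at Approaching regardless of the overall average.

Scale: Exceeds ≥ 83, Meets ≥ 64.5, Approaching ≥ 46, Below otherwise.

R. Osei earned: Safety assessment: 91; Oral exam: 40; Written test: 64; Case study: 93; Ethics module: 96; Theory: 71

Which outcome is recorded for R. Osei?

Written test score 64 ≥ 40: minimum met.
Weighted total:
  Safety assessment 91 × 0.07 = 6.37
  Oral exam 40 × 0.28 = 11.2
  Written test 64 × 0.26 = 16.64
  Case study 93 × 0.06 = 5.58
  Ethics module 96 × 0.05 = 4.8
  Theory 71 × 0.28 = 19.88
Sum = 64.47
64.47 is ≥ 46 and < 64.5 → Approaching

Approaching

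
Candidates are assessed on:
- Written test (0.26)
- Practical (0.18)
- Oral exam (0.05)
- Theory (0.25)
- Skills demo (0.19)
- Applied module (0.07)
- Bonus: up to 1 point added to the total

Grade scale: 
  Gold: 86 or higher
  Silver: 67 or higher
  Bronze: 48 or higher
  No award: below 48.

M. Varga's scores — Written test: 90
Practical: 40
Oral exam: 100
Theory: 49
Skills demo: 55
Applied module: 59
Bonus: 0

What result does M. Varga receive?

Bronze

Weighted total:
  Written test 90 × 0.26 = 23.4
  Practical 40 × 0.18 = 7.2
  Oral exam 100 × 0.05 = 5
  Theory 49 × 0.25 = 12.25
  Skills demo 55 × 0.19 = 10.45
  Applied module 59 × 0.07 = 4.13
Sum = 62.43
Bonus: 62.43 + 0 = 62.43
62.43 is ≥ 48 and < 67 → Bronze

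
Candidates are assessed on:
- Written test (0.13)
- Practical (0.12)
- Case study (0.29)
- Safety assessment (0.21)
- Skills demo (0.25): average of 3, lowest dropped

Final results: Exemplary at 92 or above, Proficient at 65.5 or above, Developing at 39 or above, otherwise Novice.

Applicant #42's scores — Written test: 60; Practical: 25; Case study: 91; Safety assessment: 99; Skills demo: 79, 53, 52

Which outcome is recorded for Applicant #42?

Proficient

Skills demo: drop 52 → average of remaining 2 = 132/2 = 66
Weighted total:
  Written test 60 × 0.13 = 7.8
  Practical 25 × 0.12 = 3
  Case study 91 × 0.29 = 26.39
  Safety assessment 99 × 0.21 = 20.79
  Skills demo 66 × 0.25 = 16.5
Sum = 74.48
74.48 is ≥ 65.5 and < 92 → Proficient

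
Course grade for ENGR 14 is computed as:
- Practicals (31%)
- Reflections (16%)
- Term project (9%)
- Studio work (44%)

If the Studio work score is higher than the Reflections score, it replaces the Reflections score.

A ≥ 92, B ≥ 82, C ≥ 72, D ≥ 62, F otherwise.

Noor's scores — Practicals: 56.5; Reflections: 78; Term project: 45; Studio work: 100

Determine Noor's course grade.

C

Studio work (100) > Reflections (78), so Reflections counts as 100.
Weighted total:
  Practicals 56.5 × 0.31 = 17.515
  Reflections 100 × 0.16 = 16
  Term project 45 × 0.09 = 4.05
  Studio work 100 × 0.44 = 44
Sum = 81.565
81.565 is ≥ 72 and < 82 → C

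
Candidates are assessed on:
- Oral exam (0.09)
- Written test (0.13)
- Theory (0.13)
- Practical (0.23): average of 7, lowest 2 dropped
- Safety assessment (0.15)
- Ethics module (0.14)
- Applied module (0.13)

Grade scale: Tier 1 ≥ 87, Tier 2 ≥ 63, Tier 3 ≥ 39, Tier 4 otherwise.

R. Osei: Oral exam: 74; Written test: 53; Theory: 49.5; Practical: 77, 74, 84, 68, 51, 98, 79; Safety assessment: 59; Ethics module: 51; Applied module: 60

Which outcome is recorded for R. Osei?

Practical: drop 51, 68 → average of remaining 5 = 412/5 = 82.4
Weighted total:
  Oral exam 74 × 0.09 = 6.66
  Written test 53 × 0.13 = 6.89
  Theory 49.5 × 0.13 = 6.435
  Practical 82.4 × 0.23 = 18.952
  Safety assessment 59 × 0.15 = 8.85
  Ethics module 51 × 0.14 = 7.14
  Applied module 60 × 0.13 = 7.8
Sum = 62.727
62.727 is ≥ 39 and < 63 → Tier 3

Tier 3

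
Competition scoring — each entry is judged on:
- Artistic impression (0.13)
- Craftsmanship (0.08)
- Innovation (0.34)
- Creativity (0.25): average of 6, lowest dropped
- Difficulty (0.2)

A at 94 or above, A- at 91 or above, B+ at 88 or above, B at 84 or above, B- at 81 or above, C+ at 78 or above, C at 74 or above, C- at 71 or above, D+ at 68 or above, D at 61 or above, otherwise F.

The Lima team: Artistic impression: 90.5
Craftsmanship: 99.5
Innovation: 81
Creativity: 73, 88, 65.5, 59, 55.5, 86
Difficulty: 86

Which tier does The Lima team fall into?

Creativity: drop 55.5 → average of remaining 5 = 371.5/5 = 74.3
Weighted total:
  Artistic impression 90.5 × 0.13 = 11.765
  Craftsmanship 99.5 × 0.08 = 7.96
  Innovation 81 × 0.34 = 27.54
  Creativity 74.3 × 0.25 = 18.575
  Difficulty 86 × 0.2 = 17.2
Sum = 83.04
83.04 is ≥ 81 and < 84 → B-

B-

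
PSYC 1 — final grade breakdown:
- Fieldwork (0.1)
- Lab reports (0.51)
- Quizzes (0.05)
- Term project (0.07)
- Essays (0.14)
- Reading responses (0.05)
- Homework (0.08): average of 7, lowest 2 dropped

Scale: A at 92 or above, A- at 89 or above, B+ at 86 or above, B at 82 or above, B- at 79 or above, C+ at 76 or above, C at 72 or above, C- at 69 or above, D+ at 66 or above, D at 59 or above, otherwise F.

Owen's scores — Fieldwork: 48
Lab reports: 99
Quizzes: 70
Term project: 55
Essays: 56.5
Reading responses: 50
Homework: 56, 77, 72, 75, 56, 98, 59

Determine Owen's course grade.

B-

Homework: drop 56, 56 → average of remaining 5 = 381/5 = 76.2
Weighted total:
  Fieldwork 48 × 0.1 = 4.8
  Lab reports 99 × 0.51 = 50.49
  Quizzes 70 × 0.05 = 3.5
  Term project 55 × 0.07 = 3.85
  Essays 56.5 × 0.14 = 7.91
  Reading responses 50 × 0.05 = 2.5
  Homework 76.2 × 0.08 = 6.096
Sum = 79.146
79.146 is ≥ 79 and < 82 → B-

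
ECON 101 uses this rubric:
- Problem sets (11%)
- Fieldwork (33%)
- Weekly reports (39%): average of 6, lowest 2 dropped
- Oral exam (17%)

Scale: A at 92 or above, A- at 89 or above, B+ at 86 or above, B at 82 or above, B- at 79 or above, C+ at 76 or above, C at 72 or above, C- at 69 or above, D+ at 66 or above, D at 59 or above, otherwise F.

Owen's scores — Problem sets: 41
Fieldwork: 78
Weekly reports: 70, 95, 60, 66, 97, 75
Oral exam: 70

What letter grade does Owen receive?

C

Weekly reports: drop 60, 66 → average of remaining 4 = 337/4 = 84.25
Weighted total:
  Problem sets 41 × 0.11 = 4.51
  Fieldwork 78 × 0.33 = 25.74
  Weekly reports 84.25 × 0.39 = 32.8575
  Oral exam 70 × 0.17 = 11.9
Sum = 75.0075
75.0075 is ≥ 72 and < 76 → C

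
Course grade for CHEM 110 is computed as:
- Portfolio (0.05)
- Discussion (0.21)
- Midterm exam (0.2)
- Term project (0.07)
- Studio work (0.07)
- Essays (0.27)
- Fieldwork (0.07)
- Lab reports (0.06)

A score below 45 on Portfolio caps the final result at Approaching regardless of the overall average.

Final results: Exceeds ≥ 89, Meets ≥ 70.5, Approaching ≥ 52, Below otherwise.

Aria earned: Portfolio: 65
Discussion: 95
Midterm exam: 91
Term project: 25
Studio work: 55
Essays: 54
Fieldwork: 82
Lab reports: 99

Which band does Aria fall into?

Meets

Portfolio score 65 ≥ 45: minimum met.
Weighted total:
  Portfolio 65 × 0.05 = 3.25
  Discussion 95 × 0.21 = 19.95
  Midterm exam 91 × 0.2 = 18.2
  Term project 25 × 0.07 = 1.75
  Studio work 55 × 0.07 = 3.85
  Essays 54 × 0.27 = 14.58
  Fieldwork 82 × 0.07 = 5.74
  Lab reports 99 × 0.06 = 5.94
Sum = 73.26
73.26 is ≥ 70.5 and < 89 → Meets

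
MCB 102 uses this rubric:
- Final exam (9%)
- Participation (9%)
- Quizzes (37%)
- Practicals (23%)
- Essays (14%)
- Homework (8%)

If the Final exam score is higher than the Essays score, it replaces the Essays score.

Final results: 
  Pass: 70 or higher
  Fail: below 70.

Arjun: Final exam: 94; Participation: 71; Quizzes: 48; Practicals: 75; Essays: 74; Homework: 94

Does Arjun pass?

Pass

Final exam (94) > Essays (74), so Essays counts as 94.
Weighted total:
  Final exam 94 × 0.09 = 8.46
  Participation 71 × 0.09 = 6.39
  Quizzes 48 × 0.37 = 17.76
  Practicals 75 × 0.23 = 17.25
  Essays 94 × 0.14 = 13.16
  Homework 94 × 0.08 = 7.52
Sum = 70.54
70.54 ≥ 70 → Pass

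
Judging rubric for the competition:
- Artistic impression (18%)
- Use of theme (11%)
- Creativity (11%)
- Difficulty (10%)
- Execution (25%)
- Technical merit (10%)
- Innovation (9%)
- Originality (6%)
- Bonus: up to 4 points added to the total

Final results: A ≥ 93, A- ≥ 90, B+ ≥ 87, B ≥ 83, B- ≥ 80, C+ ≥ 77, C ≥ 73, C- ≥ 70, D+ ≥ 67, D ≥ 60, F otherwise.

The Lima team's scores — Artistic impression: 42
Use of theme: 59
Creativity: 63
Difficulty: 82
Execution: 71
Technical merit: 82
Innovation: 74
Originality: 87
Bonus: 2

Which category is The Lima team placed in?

Weighted total:
  Artistic impression 42 × 0.18 = 7.56
  Use of theme 59 × 0.11 = 6.49
  Creativity 63 × 0.11 = 6.93
  Difficulty 82 × 0.1 = 8.2
  Execution 71 × 0.25 = 17.75
  Technical merit 82 × 0.1 = 8.2
  Innovation 74 × 0.09 = 6.66
  Originality 87 × 0.06 = 5.22
Sum = 67.01
Bonus: 67.01 + 2 = 69.01
69.01 is ≥ 67 and < 70 → D+

D+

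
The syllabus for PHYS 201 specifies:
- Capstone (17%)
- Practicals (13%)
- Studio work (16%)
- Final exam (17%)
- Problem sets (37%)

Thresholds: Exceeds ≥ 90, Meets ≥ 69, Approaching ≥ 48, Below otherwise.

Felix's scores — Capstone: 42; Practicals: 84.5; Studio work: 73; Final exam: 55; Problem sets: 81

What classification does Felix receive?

Meets

Weighted total:
  Capstone 42 × 0.17 = 7.14
  Practicals 84.5 × 0.13 = 10.985
  Studio work 73 × 0.16 = 11.68
  Final exam 55 × 0.17 = 9.35
  Problem sets 81 × 0.37 = 29.97
Sum = 69.125
69.125 is ≥ 69 and < 90 → Meets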